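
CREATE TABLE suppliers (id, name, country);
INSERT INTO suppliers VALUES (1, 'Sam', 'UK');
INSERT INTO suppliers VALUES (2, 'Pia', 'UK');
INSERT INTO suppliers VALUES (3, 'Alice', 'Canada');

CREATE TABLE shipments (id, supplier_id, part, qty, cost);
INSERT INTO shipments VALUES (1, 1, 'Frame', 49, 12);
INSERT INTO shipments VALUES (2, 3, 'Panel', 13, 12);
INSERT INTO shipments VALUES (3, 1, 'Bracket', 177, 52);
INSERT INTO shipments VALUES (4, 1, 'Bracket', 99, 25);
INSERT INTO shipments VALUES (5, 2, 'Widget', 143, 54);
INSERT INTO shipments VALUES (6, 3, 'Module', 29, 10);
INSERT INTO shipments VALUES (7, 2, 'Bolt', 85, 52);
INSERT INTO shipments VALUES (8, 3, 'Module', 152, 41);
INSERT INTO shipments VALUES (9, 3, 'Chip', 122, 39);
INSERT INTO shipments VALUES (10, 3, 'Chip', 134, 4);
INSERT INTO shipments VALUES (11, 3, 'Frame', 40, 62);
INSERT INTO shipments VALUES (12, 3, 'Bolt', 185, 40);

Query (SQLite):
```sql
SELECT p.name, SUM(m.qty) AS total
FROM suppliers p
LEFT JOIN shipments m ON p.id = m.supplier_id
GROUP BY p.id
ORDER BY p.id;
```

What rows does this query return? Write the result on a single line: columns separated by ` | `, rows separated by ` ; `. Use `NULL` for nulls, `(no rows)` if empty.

LEFT JOIN keeps every suppliers row; unmatched ones get NULL for shipments columns.
Group by suppliers.id and compute SUM(m.qty). SUM over an all-NULL group is NULL.
  1: ids {1, 3, 4} → SUM(m.qty)=325
  2: ids {5, 7} → SUM(m.qty)=228
  3: ids {2, 6, 8, 9, 10, 11, 12} → SUM(m.qty)=675

Sam | 325 ; Pia | 228 ; Alice | 675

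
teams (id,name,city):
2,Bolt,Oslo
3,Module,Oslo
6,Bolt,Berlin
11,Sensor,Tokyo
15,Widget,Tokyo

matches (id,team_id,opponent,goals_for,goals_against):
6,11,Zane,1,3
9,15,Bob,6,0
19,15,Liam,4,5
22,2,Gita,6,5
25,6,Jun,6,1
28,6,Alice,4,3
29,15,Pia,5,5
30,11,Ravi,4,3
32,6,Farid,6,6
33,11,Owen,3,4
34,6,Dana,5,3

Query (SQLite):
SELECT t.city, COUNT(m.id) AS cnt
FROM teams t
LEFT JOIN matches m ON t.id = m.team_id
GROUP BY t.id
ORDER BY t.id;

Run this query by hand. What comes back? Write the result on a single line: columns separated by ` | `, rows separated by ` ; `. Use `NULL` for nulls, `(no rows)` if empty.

Oslo | 1 ; Oslo | 0 ; Berlin | 4 ; Tokyo | 3 ; Tokyo | 3

LEFT JOIN keeps every teams row; unmatched ones get NULL for matches columns.
Group by teams.id and compute COUNT(m.id). COUNT(col) of an all-NULL group is 0.
  2: ids {22} → COUNT(m.id)=1
  3: ids {—} → COUNT(m.id)=0
  6: ids {25, 28, 32, 34} → COUNT(m.id)=4
  11: ids {6, 30, 33} → COUNT(m.id)=3
  15: ids {9, 19, 29} → COUNT(m.id)=3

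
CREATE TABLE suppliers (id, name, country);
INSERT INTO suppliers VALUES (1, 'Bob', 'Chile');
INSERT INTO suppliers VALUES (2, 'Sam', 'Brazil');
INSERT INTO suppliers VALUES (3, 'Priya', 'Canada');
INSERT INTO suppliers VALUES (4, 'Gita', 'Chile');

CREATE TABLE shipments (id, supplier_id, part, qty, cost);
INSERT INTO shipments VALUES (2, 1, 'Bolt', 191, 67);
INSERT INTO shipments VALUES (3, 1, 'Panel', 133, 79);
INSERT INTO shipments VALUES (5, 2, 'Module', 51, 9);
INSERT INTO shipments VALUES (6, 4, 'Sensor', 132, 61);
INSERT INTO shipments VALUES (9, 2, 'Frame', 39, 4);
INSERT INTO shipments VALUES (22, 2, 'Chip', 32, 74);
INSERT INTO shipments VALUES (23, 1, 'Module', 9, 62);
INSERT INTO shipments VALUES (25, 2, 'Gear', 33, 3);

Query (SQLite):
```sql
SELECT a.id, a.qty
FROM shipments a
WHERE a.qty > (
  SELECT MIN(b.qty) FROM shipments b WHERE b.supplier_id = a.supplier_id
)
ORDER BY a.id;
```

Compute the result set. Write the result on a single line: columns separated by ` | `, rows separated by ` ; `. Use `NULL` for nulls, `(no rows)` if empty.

2 | 191 ; 3 | 133 ; 5 | 51 ; 9 | 39 ; 25 | 33

For each shipments row a, compute MIN(qty) over rows sharing a.supplier_id.
Keep row a if a.qty > that per-group MIN.
  supplier_id=1: MIN(qty) = 9
  supplier_id=2: MIN(qty) = 32
  supplier_id=4: MIN(qty) = 132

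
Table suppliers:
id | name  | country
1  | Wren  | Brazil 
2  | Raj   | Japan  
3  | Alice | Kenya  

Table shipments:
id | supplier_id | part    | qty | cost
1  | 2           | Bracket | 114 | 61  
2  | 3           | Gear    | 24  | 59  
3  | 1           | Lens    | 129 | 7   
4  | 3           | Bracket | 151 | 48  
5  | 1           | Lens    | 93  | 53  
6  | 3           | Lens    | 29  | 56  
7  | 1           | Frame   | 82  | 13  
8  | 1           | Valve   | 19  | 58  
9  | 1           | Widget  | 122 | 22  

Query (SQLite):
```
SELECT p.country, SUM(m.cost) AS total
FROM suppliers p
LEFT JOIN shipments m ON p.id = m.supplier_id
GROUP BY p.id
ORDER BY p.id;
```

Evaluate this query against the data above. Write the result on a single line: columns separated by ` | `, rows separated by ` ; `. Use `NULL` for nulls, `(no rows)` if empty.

Brazil | 153 ; Japan | 61 ; Kenya | 163

LEFT JOIN keeps every suppliers row; unmatched ones get NULL for shipments columns.
Group by suppliers.id and compute SUM(m.cost). SUM over an all-NULL group is NULL.
  1: ids {3, 5, 7, 8, 9} → SUM(m.cost)=153
  2: ids {1} → SUM(m.cost)=61
  3: ids {2, 4, 6} → SUM(m.cost)=163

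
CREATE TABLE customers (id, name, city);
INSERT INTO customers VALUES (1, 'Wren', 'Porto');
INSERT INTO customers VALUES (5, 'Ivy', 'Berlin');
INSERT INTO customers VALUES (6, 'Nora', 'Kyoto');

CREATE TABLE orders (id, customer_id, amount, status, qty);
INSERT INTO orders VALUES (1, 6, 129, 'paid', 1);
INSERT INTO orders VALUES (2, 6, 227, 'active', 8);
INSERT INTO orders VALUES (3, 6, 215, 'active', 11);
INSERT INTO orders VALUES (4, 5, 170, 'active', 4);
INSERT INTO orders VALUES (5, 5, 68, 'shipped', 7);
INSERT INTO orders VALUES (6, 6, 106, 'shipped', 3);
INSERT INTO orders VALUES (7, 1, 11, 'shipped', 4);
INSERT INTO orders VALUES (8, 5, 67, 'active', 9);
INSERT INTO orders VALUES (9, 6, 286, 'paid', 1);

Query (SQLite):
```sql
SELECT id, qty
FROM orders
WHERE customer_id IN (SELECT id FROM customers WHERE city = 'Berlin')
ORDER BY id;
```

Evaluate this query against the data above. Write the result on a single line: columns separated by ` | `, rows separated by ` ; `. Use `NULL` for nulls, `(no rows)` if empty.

4 | 4 ; 5 | 7 ; 8 | 9

Inner query: customers.id where city = 'Berlin'.
Outer: keep orders rows whose customer_id is in that set.
Inner query → {5}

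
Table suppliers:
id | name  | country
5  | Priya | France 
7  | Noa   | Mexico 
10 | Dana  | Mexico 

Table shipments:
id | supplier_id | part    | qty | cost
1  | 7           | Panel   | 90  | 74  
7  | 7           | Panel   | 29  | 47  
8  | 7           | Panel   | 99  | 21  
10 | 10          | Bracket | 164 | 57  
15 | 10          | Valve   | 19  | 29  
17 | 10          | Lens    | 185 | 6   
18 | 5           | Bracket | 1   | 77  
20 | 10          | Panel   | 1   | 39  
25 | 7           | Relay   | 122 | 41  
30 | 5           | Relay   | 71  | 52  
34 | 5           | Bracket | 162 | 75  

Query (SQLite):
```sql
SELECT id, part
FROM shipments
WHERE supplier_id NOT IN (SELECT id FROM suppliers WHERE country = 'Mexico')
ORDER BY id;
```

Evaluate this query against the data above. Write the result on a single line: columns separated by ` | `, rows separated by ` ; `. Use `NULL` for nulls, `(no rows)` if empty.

18 | Bracket ; 30 | Relay ; 34 | Bracket

Inner query: suppliers.id where country = 'Mexico'.
Outer: keep shipments rows whose supplier_id is not in that set.
Inner query → {7, 10}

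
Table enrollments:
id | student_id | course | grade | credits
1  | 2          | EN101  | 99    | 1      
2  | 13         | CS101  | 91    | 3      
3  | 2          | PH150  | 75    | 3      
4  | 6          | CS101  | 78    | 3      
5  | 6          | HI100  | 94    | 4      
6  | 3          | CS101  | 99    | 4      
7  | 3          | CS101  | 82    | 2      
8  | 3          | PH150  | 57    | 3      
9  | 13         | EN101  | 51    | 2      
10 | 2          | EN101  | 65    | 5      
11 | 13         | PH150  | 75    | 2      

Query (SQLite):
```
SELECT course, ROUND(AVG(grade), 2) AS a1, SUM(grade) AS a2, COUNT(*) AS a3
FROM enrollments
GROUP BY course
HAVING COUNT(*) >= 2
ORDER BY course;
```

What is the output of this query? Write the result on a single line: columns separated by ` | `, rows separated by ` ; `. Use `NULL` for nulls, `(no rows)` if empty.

CS101 | 87.5 | 350 | 4 ; EN101 | 71.67 | 215 | 3 ; PH150 | 69 | 207 | 3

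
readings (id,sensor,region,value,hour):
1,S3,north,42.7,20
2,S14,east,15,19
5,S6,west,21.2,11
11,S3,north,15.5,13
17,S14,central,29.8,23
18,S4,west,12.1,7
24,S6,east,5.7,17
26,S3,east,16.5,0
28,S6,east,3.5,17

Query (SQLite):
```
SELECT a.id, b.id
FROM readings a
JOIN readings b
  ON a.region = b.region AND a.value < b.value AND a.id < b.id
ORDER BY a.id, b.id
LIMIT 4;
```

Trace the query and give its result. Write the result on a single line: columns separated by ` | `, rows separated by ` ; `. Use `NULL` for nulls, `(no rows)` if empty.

2 | 26 ; 24 | 26

Pairs (a,b) with same region, a.value < b.value, a.id < b.id.
region groups: central:{17} east:{2,24,26,28} north:{1,11} west:{5,18}
Ordered by (a.id, b.id); first 4.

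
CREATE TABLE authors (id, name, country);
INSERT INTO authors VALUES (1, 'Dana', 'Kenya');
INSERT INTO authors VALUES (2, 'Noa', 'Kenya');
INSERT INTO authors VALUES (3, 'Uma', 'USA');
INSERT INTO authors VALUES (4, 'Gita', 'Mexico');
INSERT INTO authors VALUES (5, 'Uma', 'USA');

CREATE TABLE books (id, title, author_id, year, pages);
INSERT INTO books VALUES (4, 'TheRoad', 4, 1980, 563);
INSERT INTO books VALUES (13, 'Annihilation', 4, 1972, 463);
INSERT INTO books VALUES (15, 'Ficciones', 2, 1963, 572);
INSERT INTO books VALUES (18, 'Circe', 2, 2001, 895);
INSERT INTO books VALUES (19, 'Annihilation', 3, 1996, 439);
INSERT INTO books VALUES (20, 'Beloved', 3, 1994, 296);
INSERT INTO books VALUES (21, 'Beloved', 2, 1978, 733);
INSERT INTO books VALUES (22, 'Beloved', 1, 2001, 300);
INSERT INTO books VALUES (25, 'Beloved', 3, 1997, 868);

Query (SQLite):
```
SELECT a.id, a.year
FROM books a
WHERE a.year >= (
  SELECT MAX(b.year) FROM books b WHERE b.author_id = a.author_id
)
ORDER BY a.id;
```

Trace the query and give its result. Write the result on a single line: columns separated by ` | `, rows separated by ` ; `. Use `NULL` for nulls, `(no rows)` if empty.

For each books row a, compute MAX(year) over rows sharing a.author_id.
Keep row a if a.year >= that per-group MAX.
  author_id=1: MAX(year) = 2001
  author_id=2: MAX(year) = 2001
  author_id=3: MAX(year) = 1997
  author_id=4: MAX(year) = 1980

4 | 1980 ; 18 | 2001 ; 22 | 2001 ; 25 | 1997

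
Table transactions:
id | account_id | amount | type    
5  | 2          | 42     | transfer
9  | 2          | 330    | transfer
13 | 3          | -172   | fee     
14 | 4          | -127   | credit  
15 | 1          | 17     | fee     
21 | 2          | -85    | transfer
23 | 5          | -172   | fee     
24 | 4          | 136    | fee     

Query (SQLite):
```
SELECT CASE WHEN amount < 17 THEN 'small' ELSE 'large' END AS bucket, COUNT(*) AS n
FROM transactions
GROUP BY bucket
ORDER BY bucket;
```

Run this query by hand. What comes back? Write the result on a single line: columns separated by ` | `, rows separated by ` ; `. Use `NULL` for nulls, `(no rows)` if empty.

Bucket rows by amount < 17 → 'small' else 'large'; count each bucket.

large | 4 ; small | 4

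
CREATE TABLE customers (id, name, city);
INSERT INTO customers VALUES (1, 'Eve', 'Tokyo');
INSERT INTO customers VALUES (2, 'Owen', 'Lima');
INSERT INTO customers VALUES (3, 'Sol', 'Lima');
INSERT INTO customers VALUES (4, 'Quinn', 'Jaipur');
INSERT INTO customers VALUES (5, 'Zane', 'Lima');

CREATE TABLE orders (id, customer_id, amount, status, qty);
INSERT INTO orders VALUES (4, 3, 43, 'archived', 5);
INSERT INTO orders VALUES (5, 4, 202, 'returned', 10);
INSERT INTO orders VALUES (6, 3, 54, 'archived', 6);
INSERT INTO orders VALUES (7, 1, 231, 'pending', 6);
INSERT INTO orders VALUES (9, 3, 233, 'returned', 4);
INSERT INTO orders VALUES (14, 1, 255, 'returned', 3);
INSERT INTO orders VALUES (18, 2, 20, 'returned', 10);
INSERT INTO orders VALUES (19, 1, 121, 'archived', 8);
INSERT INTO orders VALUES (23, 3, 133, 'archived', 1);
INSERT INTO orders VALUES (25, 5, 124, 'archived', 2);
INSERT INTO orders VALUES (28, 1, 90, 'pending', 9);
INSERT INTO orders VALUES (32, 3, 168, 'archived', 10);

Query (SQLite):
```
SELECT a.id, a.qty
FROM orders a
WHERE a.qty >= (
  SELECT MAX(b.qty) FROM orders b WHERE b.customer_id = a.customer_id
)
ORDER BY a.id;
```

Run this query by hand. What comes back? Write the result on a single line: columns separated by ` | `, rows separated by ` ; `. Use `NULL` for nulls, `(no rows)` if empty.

5 | 10 ; 18 | 10 ; 25 | 2 ; 28 | 9 ; 32 | 10

For each orders row a, compute MAX(qty) over rows sharing a.customer_id.
Keep row a if a.qty >= that per-group MAX.
  customer_id=1: MAX(qty) = 9
  customer_id=2: MAX(qty) = 10
  customer_id=3: MAX(qty) = 10
  customer_id=4: MAX(qty) = 10
  customer_id=5: MAX(qty) = 2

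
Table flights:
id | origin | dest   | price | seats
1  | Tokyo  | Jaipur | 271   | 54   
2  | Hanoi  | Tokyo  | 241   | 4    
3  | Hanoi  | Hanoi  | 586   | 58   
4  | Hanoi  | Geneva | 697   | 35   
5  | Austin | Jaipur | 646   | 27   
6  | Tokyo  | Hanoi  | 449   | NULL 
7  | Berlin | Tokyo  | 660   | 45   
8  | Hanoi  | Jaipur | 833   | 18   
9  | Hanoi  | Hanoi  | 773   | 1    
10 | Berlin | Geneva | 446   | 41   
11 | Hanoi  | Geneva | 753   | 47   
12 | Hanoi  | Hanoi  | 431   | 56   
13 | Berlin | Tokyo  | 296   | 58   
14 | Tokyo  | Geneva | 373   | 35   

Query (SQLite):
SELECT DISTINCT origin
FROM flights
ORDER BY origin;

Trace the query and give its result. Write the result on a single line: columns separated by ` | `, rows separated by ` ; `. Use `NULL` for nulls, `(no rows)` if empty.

Collect distinct origin values from flights.

Austin ; Berlin ; Hanoi ; Tokyo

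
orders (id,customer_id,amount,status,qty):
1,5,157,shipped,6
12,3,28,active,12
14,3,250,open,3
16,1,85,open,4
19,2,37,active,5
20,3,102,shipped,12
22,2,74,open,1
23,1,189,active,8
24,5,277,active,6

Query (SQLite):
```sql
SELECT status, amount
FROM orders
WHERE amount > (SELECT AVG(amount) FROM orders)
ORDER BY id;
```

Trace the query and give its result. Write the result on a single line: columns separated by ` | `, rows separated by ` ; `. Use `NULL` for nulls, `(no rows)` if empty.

Scalar subquery: AVG(amount) over all orders rows = 133.222222 (≈; comparison uses full precision).
Keep rows where amount > that value.

shipped | 157 ; open | 250 ; active | 189 ; active | 277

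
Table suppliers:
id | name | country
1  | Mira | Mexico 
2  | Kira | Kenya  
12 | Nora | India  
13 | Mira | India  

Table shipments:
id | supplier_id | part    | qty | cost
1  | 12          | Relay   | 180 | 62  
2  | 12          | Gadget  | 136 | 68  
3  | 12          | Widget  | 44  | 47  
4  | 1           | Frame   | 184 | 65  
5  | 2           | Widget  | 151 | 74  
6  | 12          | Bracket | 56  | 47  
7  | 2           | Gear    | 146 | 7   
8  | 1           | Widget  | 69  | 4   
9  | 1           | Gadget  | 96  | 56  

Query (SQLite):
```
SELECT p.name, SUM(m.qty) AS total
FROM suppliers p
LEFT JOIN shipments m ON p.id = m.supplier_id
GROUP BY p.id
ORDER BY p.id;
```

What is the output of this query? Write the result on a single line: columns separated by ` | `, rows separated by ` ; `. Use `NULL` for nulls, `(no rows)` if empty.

Mira | 349 ; Kira | 297 ; Nora | 416 ; Mira | NULL

LEFT JOIN keeps every suppliers row; unmatched ones get NULL for shipments columns.
Group by suppliers.id and compute SUM(m.qty). SUM over an all-NULL group is NULL.
  1: ids {4, 8, 9} → SUM(m.qty)=349
  2: ids {5, 7} → SUM(m.qty)=297
  12: ids {1, 2, 3, 6} → SUM(m.qty)=416
  13: ids {—} → SUM(m.qty)=NULL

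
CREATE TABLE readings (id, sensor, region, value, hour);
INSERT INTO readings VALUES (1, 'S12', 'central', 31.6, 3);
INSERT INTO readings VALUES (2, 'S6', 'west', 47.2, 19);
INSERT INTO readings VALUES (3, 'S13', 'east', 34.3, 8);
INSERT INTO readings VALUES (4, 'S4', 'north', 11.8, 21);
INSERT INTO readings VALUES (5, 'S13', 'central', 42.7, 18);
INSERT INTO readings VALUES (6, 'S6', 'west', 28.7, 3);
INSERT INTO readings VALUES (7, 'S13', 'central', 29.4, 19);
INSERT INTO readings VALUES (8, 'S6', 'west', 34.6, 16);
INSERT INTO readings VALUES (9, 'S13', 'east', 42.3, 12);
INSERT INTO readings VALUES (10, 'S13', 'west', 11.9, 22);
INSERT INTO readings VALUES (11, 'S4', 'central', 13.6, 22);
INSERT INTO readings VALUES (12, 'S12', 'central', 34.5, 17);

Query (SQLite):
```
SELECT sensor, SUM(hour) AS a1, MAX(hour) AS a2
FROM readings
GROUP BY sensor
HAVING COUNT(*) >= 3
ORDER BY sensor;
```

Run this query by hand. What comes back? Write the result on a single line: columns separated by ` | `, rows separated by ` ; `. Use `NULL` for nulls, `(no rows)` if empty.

S13 | 79 | 22 ; S6 | 38 | 19

Group readings by sensor.
Per group compute: SUM(hour), MAX(hour).
HAVING: drop groups with fewer than 3 rows.
  S12: ids {1, 12} → SUM(hour)=20, MAX(hour)=17
  S13: ids {3, 5, 7, 9, 10} → SUM(hour)=79, MAX(hour)=22
  S4: ids {4, 11} → SUM(hour)=43, MAX(hour)=22
  S6: ids {2, 6, 8} → SUM(hour)=38, MAX(hour)=19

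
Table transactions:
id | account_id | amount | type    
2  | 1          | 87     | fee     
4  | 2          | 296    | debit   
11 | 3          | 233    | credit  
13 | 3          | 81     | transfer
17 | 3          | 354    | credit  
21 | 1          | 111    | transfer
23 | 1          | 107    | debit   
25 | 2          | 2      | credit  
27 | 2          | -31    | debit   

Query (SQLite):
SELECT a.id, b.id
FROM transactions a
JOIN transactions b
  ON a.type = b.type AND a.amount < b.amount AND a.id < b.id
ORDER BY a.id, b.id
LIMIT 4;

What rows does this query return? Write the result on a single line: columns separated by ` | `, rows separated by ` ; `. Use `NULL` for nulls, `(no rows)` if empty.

11 | 17 ; 13 | 21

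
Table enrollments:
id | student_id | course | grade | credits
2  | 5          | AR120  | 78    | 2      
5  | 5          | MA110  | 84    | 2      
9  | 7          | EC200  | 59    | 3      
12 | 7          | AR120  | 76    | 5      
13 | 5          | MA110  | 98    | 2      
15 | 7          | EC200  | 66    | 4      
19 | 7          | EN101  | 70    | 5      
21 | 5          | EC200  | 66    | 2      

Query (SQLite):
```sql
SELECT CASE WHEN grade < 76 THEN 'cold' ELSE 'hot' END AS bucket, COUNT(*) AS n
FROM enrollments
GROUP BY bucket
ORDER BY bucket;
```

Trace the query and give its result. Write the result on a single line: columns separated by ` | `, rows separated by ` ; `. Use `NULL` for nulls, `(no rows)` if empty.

Bucket rows by grade < 76 → 'cold' else 'hot'; count each bucket.

cold | 4 ; hot | 4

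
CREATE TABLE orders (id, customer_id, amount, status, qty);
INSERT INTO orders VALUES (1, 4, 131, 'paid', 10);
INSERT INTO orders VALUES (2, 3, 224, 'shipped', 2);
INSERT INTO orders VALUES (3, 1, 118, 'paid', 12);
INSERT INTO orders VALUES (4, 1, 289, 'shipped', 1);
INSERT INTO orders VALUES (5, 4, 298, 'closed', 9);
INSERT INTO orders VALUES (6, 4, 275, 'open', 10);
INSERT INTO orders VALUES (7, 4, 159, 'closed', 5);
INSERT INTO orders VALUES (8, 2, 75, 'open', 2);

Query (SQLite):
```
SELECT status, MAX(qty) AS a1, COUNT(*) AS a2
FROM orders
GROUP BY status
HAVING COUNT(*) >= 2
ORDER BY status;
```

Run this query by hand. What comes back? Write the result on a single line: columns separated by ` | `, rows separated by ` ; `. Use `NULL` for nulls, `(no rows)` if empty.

closed | 9 | 2 ; open | 10 | 2 ; paid | 12 | 2 ; shipped | 2 | 2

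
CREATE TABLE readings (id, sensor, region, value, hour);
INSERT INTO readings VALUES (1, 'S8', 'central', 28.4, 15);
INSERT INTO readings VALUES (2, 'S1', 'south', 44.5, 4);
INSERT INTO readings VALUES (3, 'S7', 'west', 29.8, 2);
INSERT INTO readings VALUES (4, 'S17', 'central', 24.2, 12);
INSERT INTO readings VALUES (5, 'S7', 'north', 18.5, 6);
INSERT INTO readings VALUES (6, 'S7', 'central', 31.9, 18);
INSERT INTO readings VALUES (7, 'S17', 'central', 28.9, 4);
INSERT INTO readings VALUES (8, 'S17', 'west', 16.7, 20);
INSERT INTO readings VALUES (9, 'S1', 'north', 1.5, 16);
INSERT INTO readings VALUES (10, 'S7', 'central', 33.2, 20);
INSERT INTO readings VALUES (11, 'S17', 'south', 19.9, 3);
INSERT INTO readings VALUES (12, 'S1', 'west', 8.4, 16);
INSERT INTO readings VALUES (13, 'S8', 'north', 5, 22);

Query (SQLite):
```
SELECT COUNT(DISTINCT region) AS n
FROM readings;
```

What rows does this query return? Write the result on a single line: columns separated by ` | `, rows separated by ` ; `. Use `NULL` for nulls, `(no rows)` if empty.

Count distinct non-NULL region values.

4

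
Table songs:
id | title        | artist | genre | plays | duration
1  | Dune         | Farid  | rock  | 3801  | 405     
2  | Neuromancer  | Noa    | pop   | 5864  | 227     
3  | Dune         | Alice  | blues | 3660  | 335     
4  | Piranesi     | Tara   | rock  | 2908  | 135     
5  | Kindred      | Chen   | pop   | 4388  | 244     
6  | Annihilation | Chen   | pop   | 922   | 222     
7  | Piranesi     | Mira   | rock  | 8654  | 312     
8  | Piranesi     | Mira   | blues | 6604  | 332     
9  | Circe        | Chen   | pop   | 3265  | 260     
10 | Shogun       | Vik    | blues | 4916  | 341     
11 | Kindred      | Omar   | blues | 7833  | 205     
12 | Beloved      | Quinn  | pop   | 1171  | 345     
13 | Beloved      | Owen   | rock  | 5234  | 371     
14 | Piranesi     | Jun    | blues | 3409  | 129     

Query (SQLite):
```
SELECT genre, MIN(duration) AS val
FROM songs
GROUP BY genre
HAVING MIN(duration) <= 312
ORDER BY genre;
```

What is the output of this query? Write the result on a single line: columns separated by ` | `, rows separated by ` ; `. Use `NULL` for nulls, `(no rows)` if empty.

blues | 129 ; pop | 222 ; rock | 135

Partition songs by genre; compute MIN(duration) within each group.
HAVING: keep groups where MIN(duration) <= 312.
  blues: ids {3, 8, 10, 11, 14} → MIN(duration)=129
  pop: ids {2, 5, 6, 9, 12} → MIN(duration)=222
  rock: ids {1, 4, 7, 13} → MIN(duration)=135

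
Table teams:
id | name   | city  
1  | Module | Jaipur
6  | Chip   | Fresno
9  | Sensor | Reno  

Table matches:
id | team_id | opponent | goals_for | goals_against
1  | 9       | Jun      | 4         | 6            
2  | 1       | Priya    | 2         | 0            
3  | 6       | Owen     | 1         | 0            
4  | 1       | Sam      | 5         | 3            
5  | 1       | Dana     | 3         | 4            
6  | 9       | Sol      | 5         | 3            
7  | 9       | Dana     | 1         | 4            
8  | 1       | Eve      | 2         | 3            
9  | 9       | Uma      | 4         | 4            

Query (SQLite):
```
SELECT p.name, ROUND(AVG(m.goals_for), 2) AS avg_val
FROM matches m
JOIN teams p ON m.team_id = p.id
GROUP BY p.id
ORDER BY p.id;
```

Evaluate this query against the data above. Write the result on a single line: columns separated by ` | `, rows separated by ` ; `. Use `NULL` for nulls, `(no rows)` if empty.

Join each matches row to its teams via team_id.
Group joined rows by teams.id; compute ROUND(AVG(m.goals_for), 2) per group.
  1: ids {2, 4, 5, 8} → ROUND(AVG(m.goals_for), 2)=3
  6: ids {3} → ROUND(AVG(m.goals_for), 2)=1
  9: ids {1, 6, 7, 9} → ROUND(AVG(m.goals_for), 2)=3.5

Module | 3 ; Chip | 1 ; Sensor | 3.5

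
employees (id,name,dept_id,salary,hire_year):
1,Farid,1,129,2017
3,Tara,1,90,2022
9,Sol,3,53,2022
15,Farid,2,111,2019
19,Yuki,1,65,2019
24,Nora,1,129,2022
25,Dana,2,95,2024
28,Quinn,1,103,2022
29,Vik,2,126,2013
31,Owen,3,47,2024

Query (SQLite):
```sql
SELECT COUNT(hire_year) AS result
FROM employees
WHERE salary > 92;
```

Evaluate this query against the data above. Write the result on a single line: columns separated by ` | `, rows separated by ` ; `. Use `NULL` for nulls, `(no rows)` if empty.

6

Rows where salary > 92 → hire_year values: [2017, 2019, 2022, 2024, 2022, 2013].
COUNT(hire_year) counts non-NULL values → 6.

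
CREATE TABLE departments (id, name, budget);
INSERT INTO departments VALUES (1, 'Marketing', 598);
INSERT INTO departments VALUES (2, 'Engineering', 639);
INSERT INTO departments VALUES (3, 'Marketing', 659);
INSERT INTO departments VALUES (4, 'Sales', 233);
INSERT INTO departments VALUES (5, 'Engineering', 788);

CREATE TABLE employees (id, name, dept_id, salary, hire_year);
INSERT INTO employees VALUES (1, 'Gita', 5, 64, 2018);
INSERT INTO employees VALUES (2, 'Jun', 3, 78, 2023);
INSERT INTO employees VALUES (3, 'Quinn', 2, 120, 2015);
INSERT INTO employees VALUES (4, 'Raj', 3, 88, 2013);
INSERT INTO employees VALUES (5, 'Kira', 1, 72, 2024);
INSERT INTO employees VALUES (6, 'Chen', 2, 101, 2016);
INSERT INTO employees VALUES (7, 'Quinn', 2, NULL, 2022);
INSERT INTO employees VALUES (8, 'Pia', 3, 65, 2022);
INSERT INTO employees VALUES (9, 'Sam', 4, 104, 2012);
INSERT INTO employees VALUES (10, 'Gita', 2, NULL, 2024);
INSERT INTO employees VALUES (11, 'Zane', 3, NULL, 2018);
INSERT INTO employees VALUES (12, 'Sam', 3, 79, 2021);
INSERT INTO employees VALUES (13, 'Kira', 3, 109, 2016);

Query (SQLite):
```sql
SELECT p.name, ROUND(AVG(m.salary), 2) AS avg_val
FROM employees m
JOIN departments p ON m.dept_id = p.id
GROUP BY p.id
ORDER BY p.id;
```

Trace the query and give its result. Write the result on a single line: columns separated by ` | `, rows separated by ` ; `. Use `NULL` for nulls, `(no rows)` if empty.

Join each employees row to its departments via dept_id.
Group joined rows by departments.id; compute ROUND(AVG(m.salary), 2) per group.
  1: ids {5} → ROUND(AVG(m.salary), 2)=72
  2: ids {3, 6, 7, 10} → ROUND(AVG(m.salary), 2)=110.5
  3: ids {2, 4, 8, 11, 12, 13} → ROUND(AVG(m.salary), 2)=83.8
  4: ids {9} → ROUND(AVG(m.salary), 2)=104
  5: ids {1} → ROUND(AVG(m.salary), 2)=64

Marketing | 72 ; Engineering | 110.5 ; Marketing | 83.8 ; Sales | 104 ; Engineering | 64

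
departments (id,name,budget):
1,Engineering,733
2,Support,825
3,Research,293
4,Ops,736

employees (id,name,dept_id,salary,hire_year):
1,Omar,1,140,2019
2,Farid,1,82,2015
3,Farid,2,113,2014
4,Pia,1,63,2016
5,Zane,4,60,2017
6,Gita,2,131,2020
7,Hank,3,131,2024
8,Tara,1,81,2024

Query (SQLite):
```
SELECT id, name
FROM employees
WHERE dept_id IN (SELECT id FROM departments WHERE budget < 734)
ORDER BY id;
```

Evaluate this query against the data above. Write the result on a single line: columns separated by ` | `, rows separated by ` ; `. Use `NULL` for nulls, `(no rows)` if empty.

1 | Omar ; 2 | Farid ; 4 | Pia ; 7 | Hank ; 8 | Tara

Inner query: departments.id where budget < 734.
Outer: keep employees rows whose dept_id is in that set.
Inner query → {1, 3}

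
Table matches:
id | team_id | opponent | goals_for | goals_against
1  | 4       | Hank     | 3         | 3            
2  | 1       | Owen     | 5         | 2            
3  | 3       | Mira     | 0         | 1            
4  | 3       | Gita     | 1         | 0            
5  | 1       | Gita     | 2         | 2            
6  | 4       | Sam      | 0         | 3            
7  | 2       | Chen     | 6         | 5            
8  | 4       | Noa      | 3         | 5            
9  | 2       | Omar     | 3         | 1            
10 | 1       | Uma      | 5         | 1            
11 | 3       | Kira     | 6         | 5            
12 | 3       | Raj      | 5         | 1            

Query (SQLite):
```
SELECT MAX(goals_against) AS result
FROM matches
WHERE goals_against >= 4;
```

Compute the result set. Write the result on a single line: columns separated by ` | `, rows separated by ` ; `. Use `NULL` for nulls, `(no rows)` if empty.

Rows where goals_against >= 4 → goals_against values: [5, 5, 5].
MAX of non-NULL values = 5.

5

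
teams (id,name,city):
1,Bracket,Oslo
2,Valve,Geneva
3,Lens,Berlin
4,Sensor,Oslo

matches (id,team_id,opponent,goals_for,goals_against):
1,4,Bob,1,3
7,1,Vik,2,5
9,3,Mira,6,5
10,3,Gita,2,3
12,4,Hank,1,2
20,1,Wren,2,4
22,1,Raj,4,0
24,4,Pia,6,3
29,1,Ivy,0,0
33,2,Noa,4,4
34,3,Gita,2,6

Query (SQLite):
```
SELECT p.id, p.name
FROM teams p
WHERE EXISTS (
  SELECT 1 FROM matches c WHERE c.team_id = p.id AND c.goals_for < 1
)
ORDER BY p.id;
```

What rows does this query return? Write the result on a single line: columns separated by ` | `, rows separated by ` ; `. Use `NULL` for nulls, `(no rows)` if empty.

For each teams row, check whether any matches with matching team_id has goals_for < 1.
Keep rows where that is true.

1 | Bracket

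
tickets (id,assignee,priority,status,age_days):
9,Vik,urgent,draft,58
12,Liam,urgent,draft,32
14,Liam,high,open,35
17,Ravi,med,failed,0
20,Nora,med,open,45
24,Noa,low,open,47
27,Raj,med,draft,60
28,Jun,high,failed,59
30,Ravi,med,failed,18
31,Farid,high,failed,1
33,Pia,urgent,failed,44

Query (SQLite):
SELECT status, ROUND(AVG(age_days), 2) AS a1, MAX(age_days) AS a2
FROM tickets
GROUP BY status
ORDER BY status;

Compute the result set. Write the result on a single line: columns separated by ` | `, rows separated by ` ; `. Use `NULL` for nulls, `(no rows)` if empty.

Group tickets by status.
Per group compute: ROUND(AVG(age_days), 2), MAX(age_days).
  draft: ids {9, 12, 27} → ROUND(AVG(age_days), 2)=50, MAX(age_days)=60
  failed: ids {17, 28, 30, 31, 33} → ROUND(AVG(age_days), 2)=24.4, MAX(age_days)=59
  open: ids {14, 20, 24} → ROUND(AVG(age_days), 2)=42.33, MAX(age_days)=47

draft | 50 | 60 ; failed | 24.4 | 59 ; open | 42.33 | 47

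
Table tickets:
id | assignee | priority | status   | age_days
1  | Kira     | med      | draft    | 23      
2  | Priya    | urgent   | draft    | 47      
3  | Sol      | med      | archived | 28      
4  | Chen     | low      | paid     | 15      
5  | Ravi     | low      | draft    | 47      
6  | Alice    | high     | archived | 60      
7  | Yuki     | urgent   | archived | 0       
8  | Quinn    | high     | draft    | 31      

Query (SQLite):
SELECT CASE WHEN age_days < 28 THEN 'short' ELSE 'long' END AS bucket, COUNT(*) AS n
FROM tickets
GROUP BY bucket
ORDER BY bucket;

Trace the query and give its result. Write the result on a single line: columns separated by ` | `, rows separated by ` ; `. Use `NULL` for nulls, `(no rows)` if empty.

long | 5 ; short | 3

Bucket rows by age_days < 28 → 'short' else 'long'; count each bucket.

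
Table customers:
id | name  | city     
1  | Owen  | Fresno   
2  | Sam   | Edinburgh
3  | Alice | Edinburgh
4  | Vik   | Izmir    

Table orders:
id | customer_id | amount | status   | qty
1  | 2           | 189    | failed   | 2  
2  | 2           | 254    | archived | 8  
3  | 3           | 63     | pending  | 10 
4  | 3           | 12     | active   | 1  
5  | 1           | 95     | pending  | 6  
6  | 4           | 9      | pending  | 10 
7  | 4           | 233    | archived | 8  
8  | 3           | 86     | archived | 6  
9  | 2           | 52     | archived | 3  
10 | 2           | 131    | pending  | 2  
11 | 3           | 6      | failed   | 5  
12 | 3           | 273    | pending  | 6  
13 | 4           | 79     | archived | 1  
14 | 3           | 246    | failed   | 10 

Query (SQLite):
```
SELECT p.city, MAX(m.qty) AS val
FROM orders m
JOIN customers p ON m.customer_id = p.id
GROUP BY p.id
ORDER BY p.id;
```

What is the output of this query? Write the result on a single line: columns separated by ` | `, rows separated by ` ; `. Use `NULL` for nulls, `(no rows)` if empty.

Fresno | 6 ; Edinburgh | 8 ; Edinburgh | 10 ; Izmir | 10

Join each orders row to its customers via customer_id.
Group joined rows by customers.id; compute MAX(m.qty) per group.
  1: ids {5} → MAX(m.qty)=6
  2: ids {1, 2, 9, 10} → MAX(m.qty)=8
  3: ids {3, 4, 8, 11, 12, 14} → MAX(m.qty)=10
  4: ids {6, 7, 13} → MAX(m.qty)=10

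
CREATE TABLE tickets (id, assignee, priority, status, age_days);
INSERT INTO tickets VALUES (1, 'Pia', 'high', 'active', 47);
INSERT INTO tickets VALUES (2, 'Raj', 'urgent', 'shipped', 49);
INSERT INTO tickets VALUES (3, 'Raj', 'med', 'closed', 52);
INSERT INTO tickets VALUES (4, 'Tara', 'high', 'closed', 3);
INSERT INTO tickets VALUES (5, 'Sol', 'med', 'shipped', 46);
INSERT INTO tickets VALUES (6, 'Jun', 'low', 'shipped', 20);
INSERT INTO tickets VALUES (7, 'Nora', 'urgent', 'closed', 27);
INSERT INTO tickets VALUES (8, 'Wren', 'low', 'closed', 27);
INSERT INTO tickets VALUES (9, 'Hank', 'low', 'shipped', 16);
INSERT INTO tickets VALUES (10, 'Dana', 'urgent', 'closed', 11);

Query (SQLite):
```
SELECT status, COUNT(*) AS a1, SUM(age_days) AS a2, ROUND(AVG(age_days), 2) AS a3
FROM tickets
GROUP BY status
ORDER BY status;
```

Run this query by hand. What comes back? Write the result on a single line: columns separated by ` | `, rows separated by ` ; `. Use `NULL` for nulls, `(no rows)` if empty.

Group tickets by status.
Per group compute: COUNT(*), SUM(age_days), ROUND(AVG(age_days), 2).
  active: ids {1} → COUNT(*)=1, SUM(age_days)=47, ROUND(AVG(age_days), 2)=47
  closed: ids {3, 4, 7, 8, 10} → COUNT(*)=5, SUM(age_days)=120, ROUND(AVG(age_days), 2)=24
  shipped: ids {2, 5, 6, 9} → COUNT(*)=4, SUM(age_days)=131, ROUND(AVG(age_days), 2)=32.75

active | 1 | 47 | 47 ; closed | 5 | 120 | 24 ; shipped | 4 | 131 | 32.75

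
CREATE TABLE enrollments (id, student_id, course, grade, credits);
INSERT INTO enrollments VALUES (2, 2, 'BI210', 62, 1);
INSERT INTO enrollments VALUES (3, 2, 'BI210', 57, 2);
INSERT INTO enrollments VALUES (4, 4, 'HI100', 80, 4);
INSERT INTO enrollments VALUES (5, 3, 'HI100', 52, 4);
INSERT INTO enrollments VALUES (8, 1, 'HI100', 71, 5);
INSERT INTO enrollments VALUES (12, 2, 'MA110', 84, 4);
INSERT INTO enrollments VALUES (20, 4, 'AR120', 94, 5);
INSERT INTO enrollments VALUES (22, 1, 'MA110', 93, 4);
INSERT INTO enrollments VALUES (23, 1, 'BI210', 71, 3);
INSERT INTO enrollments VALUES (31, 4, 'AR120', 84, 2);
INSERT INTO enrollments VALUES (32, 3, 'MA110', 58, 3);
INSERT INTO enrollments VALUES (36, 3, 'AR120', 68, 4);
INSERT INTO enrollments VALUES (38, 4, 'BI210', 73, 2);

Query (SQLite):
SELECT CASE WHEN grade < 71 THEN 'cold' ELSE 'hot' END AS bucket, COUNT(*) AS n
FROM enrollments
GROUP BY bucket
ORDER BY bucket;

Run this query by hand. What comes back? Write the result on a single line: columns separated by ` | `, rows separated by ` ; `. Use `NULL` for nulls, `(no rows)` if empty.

Bucket rows by grade < 71 → 'cold' else 'hot'; count each bucket.

cold | 5 ; hot | 8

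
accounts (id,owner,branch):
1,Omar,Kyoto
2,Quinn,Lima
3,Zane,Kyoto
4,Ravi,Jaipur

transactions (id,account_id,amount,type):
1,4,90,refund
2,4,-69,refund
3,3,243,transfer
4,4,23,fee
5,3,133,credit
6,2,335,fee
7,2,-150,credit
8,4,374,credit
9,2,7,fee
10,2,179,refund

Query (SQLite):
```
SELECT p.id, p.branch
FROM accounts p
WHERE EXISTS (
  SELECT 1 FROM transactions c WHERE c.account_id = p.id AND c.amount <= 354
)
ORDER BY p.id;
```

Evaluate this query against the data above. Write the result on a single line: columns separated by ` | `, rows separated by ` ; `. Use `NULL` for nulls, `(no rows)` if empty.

For each accounts row, check whether any transactions with matching account_id has amount <= 354.
Keep rows where that is true.

2 | Lima ; 3 | Kyoto ; 4 | Jaipur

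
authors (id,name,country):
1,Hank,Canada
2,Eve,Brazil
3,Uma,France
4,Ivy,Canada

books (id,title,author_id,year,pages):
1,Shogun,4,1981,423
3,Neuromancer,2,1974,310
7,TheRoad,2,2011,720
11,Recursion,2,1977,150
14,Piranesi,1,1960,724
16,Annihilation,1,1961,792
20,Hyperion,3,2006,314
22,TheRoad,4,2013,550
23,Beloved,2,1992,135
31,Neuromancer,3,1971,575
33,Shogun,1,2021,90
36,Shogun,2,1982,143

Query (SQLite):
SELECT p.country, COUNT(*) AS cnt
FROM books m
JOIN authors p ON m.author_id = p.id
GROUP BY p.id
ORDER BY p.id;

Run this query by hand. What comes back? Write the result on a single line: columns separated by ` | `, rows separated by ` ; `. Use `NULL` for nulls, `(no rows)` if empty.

Join each books row to its authors via author_id.
Group joined rows by authors.id; compute COUNT(*) per group.
  1: ids {14, 16, 33} → COUNT(*)=3
  2: ids {3, 7, 11, 23, 36} → COUNT(*)=5
  3: ids {20, 31} → COUNT(*)=2
  4: ids {1, 22} → COUNT(*)=2

Canada | 3 ; Brazil | 5 ; France | 2 ; Canada | 2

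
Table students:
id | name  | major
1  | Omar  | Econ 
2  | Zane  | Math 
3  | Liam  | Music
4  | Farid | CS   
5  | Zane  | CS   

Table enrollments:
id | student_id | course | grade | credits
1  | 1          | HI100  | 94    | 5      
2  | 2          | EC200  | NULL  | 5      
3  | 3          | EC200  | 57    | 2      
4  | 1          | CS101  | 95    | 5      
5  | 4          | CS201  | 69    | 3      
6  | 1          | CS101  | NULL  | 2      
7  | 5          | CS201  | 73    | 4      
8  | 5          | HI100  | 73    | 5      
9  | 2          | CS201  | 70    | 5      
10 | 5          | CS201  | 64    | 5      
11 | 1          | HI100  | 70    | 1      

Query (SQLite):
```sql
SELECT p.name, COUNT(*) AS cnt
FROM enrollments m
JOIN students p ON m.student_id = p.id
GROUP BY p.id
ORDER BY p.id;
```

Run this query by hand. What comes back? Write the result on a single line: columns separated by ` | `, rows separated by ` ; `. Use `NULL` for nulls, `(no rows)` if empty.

Omar | 4 ; Zane | 2 ; Liam | 1 ; Farid | 1 ; Zane | 3

Join each enrollments row to its students via student_id.
Group joined rows by students.id; compute COUNT(*) per group.
  1: ids {1, 4, 6, 11} → COUNT(*)=4
  2: ids {2, 9} → COUNT(*)=2
  3: ids {3} → COUNT(*)=1
  4: ids {5} → COUNT(*)=1
  5: ids {7, 8, 10} → COUNT(*)=3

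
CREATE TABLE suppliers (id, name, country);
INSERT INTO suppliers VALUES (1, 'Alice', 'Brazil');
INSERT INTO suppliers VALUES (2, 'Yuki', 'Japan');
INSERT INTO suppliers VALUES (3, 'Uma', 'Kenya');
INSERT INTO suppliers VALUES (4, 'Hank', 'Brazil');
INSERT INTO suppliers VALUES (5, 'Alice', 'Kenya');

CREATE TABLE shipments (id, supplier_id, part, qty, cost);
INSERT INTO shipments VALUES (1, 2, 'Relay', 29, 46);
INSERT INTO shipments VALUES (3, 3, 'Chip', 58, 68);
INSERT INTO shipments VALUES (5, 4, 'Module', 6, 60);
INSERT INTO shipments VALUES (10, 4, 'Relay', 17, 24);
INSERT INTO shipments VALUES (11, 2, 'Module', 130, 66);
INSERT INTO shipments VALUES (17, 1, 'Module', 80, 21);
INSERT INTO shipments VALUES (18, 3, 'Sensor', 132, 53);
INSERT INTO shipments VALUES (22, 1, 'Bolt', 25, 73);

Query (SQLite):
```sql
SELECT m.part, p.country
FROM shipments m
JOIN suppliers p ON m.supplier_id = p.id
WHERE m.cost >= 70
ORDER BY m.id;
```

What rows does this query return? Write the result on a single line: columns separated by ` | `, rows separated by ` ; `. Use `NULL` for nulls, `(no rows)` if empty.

Each shipments row matches the suppliers row where supplier_id = suppliers.id.
Then keep rows with m.cost >= 70.

Bolt | Brazil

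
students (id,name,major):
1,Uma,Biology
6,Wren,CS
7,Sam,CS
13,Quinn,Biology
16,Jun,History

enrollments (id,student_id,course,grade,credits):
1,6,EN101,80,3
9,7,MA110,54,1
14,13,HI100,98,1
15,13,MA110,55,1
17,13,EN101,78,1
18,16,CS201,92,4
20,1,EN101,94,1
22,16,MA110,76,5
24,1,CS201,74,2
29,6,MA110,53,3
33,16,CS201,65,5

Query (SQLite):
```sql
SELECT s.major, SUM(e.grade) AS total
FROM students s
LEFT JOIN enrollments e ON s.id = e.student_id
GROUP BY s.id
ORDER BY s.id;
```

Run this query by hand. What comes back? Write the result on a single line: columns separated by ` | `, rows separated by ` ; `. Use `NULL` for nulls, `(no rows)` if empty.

Biology | 168 ; CS | 133 ; CS | 54 ; Biology | 231 ; History | 233

LEFT JOIN keeps every students row; unmatched ones get NULL for enrollments columns.
Group by students.id and compute SUM(e.grade). SUM over an all-NULL group is NULL.
  1: ids {20, 24} → SUM(e.grade)=168
  6: ids {1, 29} → SUM(e.grade)=133
  7: ids {9} → SUM(e.grade)=54
  13: ids {14, 15, 17} → SUM(e.grade)=231
  16: ids {18, 22, 33} → SUM(e.grade)=233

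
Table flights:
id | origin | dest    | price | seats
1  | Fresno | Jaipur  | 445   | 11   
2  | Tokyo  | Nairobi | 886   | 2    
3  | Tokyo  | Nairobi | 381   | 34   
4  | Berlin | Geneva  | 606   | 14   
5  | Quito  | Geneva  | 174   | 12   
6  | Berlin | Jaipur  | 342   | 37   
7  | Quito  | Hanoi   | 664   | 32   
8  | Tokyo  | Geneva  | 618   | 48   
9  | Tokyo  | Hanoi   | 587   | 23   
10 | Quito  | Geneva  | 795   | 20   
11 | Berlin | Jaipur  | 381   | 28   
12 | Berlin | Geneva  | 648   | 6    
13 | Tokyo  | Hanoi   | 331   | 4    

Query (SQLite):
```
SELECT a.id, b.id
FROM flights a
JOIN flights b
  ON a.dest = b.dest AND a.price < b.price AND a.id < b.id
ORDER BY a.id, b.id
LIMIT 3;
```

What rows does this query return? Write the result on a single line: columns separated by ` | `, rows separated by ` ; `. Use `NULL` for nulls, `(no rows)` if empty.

4 | 8 ; 4 | 10 ; 4 | 12

Pairs (a,b) with same dest, a.price < b.price, a.id < b.id.
dest groups: Geneva:{4,5,8,10,12} Hanoi:{7,9,13} Jaipur:{1,6,11} Nairobi:{2,3}
Ordered by (a.id, b.id); first 3.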